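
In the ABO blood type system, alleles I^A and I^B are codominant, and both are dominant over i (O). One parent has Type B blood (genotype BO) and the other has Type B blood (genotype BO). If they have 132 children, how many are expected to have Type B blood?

Cross: BO × BO
Possible offspring genotypes: 1 BB, 2 BO, 1 OO
Blood type counts: 3 Type B, 1 Type O
Probability of Type B: 3/4
Expected count = 3/4 × 132 = 99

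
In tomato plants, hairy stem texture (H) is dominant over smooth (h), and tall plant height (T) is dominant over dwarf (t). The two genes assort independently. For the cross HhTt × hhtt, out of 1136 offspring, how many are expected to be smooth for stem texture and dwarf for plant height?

Dihybrid cross HhTt × hhtt — consider each gene separately:
stem texture: Hh × hh → 2 Hh, 2 hh → 2 H_ : 2 hh (out of 4)
plant height: Tt × tt → 2 Tt, 2 tt → 2 T_ : 2 tt (out of 4)
Looking for: smooth (hh) and dwarf (tt)
P(smooth) = 2/4, P(dwarf) = 2/4
P(both) = 2/4 × 2/4 = 4/16 = 1/4
Expected count = 1/4 × 1136 = 284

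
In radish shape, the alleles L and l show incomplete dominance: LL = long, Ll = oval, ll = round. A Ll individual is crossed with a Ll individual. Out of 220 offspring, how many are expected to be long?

Punnett square for Ll × Ll:
Offspring genotypes: 1 LL, 2 Ll, 1 ll
Phenotype counts: 1 long, 2 oval, 1 round
long: 1 out of 4 → fraction 1/4
Expected count = 1/4 × 220 = 55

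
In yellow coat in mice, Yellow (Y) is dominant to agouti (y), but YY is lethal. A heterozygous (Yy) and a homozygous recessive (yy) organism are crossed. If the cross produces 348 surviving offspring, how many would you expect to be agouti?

Cross: Yy × yy
Punnett square offspring (before lethality): 2 Yy, 2 yy
No YY offspring are produced in this cross.
agouti: 2 out of 4 → fraction 1/2
Expected count = 1/2 × 348 = 174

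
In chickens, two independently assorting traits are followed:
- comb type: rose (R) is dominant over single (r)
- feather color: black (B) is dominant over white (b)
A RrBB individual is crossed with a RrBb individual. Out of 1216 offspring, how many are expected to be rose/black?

Dihybrid cross RrBB × RrBb — consider each gene separately:
comb type: Rr × Rr → 1 RR, 2 Rr, 1 rr → 3 R_ : 1 rr (out of 4)
feather color: BB × Bb → 2 BB, 2 Bb → 4 B_ (out of 4)
Combine (counts out of 4 × 4 = 16): rose/black (R_B_) = 3×4 = 12; single/black (rrB_) = 1×4 = 4
Phenotype counts (out of 16): 12 rose/black, 4 single/black
rose/black: 12 out of 16 → fraction 3/4
Expected count = 3/4 × 1216 = 912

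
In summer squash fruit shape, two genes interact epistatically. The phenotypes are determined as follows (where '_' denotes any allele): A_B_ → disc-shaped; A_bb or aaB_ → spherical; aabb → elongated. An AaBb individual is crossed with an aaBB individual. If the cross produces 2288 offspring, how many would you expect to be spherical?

Cross: AaBb × aaBB — consider each gene separately:
A gene: Aa × aa → 2 Aa, 2 aa → 2 A_ : 2 aa (out of 4)
B gene: Bb × BB → 2 BB, 2 Bb → 4 B_ (out of 4)
Genotype classes (out of 4 × 4 = 16): A_B_ = 2×4 = 8; aaB_ = 2×4 = 8
Apply the phenotype rules: A_B_ (8) → disc-shaped; aaB_ (8) → spherical
Phenotype counts (out of 16): 8 disc-shaped, 8 spherical
spherical: 8 out of 16 → fraction 1/2
Expected count = 1/2 × 2288 = 1144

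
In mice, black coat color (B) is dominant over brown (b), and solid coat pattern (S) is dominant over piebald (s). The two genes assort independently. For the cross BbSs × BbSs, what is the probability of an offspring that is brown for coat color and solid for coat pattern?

Dihybrid cross BbSs × BbSs — consider each gene separately:
coat color: Bb × Bb → 1 BB, 2 Bb, 1 bb → 3 B_ : 1 bb (out of 4)
coat pattern: Ss × Ss → 1 SS, 2 Ss, 1 ss → 3 S_ : 1 ss (out of 4)
Looking for: brown (bb) and solid (S_)
P(brown) = 1/4, P(solid) = 3/4
P(both) = 1/4 × 3/4 = 3/16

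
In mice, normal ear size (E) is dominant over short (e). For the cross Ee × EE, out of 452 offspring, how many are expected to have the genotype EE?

Punnett square for Ee × EE:
Offspring genotypes: 2 EE, 2 Ee
Total offspring: 4
Count with target: 2
Probability: 2/4 = 1/2
Expected count = 1/2 × 452 = 226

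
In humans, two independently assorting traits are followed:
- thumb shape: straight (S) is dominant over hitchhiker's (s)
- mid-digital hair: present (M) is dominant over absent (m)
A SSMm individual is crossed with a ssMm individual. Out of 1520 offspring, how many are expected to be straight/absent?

Dihybrid cross SSMm × ssMm — consider each gene separately:
thumb shape: SS × ss → 4 Ss → 4 S_ (out of 4)
mid-digital hair: Mm × Mm → 1 MM, 2 Mm, 1 mm → 3 M_ : 1 mm (out of 4)
Combine (counts out of 4 × 4 = 16): straight/present (S_M_) = 4×3 = 12; straight/absent (S_mm) = 4×1 = 4
Phenotype counts (out of 16): 12 straight/present, 4 straight/absent
straight/absent: 4 out of 16 → fraction 1/4
Expected count = 1/4 × 1520 = 380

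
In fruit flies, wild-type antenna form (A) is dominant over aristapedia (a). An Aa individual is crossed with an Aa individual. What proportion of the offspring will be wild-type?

Punnett square for Aa × Aa:
Offspring genotypes: 1 AA, 2 Aa, 1 aa
wild-type: 3, aristapedia: 1
wild-type: 3 out of 4
Probability: 3/4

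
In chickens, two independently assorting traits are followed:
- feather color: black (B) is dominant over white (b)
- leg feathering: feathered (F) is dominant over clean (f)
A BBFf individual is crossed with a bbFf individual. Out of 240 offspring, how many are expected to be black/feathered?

Dihybrid cross BBFf × bbFf — consider each gene separately:
feather color: BB × bb → 4 Bb → 4 B_ (out of 4)
leg feathering: Ff × Ff → 1 FF, 2 Ff, 1 ff → 3 F_ : 1 ff (out of 4)
Combine (counts out of 4 × 4 = 16): black/feathered (B_F_) = 4×3 = 12; black/clean (B_ff) = 4×1 = 4
Phenotype counts (out of 16): 12 black/feathered, 4 black/clean
black/feathered: 12 out of 16 → fraction 3/4
Expected count = 3/4 × 240 = 180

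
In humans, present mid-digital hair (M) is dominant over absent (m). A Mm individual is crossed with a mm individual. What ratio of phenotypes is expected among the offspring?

Punnett square for Mm × mm:
Offspring genotypes: 2 Mm, 2 mm
present: 2, absent: 2
Ratio: 1:1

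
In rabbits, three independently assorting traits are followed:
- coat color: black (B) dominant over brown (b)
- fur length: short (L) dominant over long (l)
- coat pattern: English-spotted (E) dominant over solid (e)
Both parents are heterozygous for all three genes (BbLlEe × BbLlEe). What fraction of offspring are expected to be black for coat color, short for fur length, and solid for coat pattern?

Trihybrid cross: BbLlEe × BbLlEe
Each trait segregates independently with a 3:1 phenotypic ratio, so each gene contributes 3/4 (dominant) or 1/4 (recessive).
Target: black (coat color), short (fur length), solid (coat pattern)
Probability = product of independent per-trait probabilities
= 3/4 × 3/4 × 1/4 = 9/64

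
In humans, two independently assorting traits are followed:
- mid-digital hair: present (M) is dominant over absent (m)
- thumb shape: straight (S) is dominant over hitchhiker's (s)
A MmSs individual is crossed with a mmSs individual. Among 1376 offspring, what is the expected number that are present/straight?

Dihybrid cross MmSs × mmSs — consider each gene separately:
mid-digital hair: Mm × mm → 2 Mm, 2 mm → 2 M_ : 2 mm (out of 4)
thumb shape: Ss × Ss → 1 SS, 2 Ss, 1 ss → 3 S_ : 1 ss (out of 4)
Combine (counts out of 4 × 4 = 16): present/straight (M_S_) = 2×3 = 6; present/hitchhiker's (M_ss) = 2×1 = 2; absent/straight (mmS_) = 2×3 = 6; absent/hitchhiker's (mmss) = 2×1 = 2
Phenotype counts (out of 16): 6 present/straight, 2 present/hitchhiker's, 6 absent/straight, 2 absent/hitchhiker's
present/straight: 6 out of 16 → fraction 3/8
Expected count = 3/8 × 1376 = 516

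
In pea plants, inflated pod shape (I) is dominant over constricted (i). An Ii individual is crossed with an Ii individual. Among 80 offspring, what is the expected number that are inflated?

Punnett square for Ii × Ii:
Offspring genotypes: 1 II, 2 Ii, 1 ii
inflated: 3, constricted: 1
inflated: 3 out of 4 → fraction 3/4
Expected count = 3/4 × 80 = 60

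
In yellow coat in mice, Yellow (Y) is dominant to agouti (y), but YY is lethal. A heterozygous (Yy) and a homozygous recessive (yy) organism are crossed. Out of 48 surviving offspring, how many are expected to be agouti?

Cross: Yy × yy
Punnett square offspring (before lethality): 2 Yy, 2 yy
No YY offspring are produced in this cross.
agouti: 2 out of 4 → fraction 1/2
Expected count = 1/2 × 48 = 24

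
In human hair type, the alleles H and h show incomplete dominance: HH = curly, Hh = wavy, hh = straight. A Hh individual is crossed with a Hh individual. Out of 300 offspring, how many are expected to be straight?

Punnett square for Hh × Hh:
Offspring genotypes: 1 HH, 2 Hh, 1 hh
Phenotype counts: 1 curly, 2 wavy, 1 straight
straight: 1 out of 4 → fraction 1/4
Expected count = 1/4 × 300 = 75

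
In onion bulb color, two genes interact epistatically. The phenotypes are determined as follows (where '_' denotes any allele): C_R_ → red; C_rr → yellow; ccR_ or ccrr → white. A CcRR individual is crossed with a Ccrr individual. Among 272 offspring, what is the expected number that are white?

Cross: CcRR × Ccrr — consider each gene separately:
C gene: Cc × Cc → 1 CC, 2 Cc, 1 cc → 3 C_ : 1 cc (out of 4)
R gene: RR × rr → 4 Rr → 4 R_ (out of 4)
Genotype classes (out of 4 × 4 = 16): C_R_ = 3×4 = 12; ccR_ = 1×4 = 4
Apply the phenotype rules: C_R_ (12) → red; ccR_ (4) → white
Phenotype counts (out of 16): 12 red, 4 white
white: 4 out of 16 → fraction 1/4
Expected count = 1/4 × 272 = 68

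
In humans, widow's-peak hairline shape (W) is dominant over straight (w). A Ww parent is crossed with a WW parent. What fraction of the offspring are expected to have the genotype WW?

Punnett square for Ww × WW:
Offspring genotypes: 2 WW, 2 Ww
Total offspring: 4
Count with target: 2
Probability: 2/4 = 1/2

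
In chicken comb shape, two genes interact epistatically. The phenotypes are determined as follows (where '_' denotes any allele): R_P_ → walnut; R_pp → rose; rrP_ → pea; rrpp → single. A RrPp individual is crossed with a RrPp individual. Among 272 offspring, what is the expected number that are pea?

Cross: RrPp × RrPp — consider each gene separately:
R gene: Rr × Rr → 1 RR, 2 Rr, 1 rr → 3 R_ : 1 rr (out of 4)
P gene: Pp × Pp → 1 PP, 2 Pp, 1 pp → 3 P_ : 1 pp (out of 4)
Genotype classes (out of 4 × 4 = 16): R_P_ = 3×3 = 9; R_pp = 3×1 = 3; rrP_ = 1×3 = 3; rrpp = 1×1 = 1
Apply the phenotype rules: R_P_ (9) → walnut; R_pp (3) → rose; rrP_ (3) → pea; rrpp (1) → single
Phenotype counts (out of 16): 9 walnut, 3 rose, 3 pea, 1 single
pea: 3 out of 16 → fraction 3/16
Expected count = 3/16 × 272 = 51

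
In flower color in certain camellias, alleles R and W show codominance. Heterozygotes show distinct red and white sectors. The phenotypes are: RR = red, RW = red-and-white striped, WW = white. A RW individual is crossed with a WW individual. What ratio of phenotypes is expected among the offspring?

Punnett square for RW × WW:
Offspring genotypes: 2 RW, 2 WW
Phenotype counts: 2 red-and-white striped, 2 white
Ratio: 1 red-and-white striped : 1 white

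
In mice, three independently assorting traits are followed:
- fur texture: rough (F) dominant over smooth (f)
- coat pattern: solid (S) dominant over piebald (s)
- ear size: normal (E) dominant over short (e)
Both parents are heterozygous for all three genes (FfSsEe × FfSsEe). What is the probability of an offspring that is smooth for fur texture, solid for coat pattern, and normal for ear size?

Trihybrid cross: FfSsEe × FfSsEe
Each trait segregates independently with a 3:1 phenotypic ratio, so each gene contributes 3/4 (dominant) or 1/4 (recessive).
Target: smooth (fur texture), solid (coat pattern), normal (ear size)
Probability = product of independent per-trait probabilities
= 1/4 × 3/4 × 3/4 = 9/64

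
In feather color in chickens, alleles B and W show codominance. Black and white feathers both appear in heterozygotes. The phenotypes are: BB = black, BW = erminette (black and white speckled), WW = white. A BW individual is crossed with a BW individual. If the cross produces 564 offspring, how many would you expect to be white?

Punnett square for BW × BW:
Offspring genotypes: 1 BB, 2 BW, 1 WW
Phenotype counts: 1 black, 2 erminette (black and white speckled), 1 white
white: 1 out of 4 → fraction 1/4
Expected count = 1/4 × 564 = 141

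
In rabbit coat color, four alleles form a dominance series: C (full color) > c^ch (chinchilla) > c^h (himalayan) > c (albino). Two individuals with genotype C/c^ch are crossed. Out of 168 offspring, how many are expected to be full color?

Cross: C/c^ch × C/c^ch
Allele dominance: C > c^ch > c^h > c
Offspring genotypes: 1 C/C, 2 C/c^ch, 1 c^ch/c^ch
Phenotype counts: 3 full color, 1 chinchilla
full color: 3 out of 4 → fraction 3/4
Expected count = 3/4 × 168 = 126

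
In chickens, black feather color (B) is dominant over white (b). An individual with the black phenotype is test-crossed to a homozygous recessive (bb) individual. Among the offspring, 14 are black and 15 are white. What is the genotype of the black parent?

Test cross: ? × bb
Offspring: 14 black, 15 white — approximately 1:1.
A 1:1 ratio in a test cross indicates the unknown parent is heterozygous (Bb).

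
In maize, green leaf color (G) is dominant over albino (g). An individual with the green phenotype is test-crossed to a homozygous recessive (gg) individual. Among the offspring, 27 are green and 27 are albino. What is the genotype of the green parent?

Test cross: ? × gg
Offspring: 27 green, 27 albino — approximately 1:1.
A 1:1 ratio in a test cross indicates the unknown parent is heterozygous (Gg).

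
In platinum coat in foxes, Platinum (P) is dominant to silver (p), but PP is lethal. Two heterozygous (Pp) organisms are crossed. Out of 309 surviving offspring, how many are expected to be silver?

Cross: Pp × Pp
Punnett square offspring (before lethality): 1 PP, 2 Pp, 1 pp
The PP genotype is lethal (embryos die); surviving offspring: 2 Pp, 1 pp
silver: 1 out of 3 → fraction 1/3
Expected count = 1/3 × 309 = 103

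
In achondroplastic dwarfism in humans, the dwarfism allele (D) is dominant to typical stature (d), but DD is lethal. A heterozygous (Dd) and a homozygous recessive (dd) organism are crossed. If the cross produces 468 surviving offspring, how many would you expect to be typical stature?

Cross: Dd × dd
Punnett square offspring (before lethality): 2 Dd, 2 dd
No DD offspring are produced in this cross.
typical stature: 2 out of 4 → fraction 1/2
Expected count = 1/2 × 468 = 234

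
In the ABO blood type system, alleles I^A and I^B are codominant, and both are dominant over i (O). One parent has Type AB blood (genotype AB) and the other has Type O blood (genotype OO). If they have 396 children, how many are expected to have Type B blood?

Cross: AB × OO
Possible offspring genotypes: 2 AO, 2 BO
Blood type counts: 2 Type A, 2 Type B
Probability of Type B: 2/4 = 1/2
Expected count = 1/2 × 396 = 198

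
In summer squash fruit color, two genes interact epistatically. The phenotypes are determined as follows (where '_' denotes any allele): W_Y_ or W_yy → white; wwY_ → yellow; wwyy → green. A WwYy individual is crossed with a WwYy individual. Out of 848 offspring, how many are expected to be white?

Cross: WwYy × WwYy — consider each gene separately:
W gene: Ww × Ww → 1 WW, 2 Ww, 1 ww → 3 W_ : 1 ww (out of 4)
Y gene: Yy × Yy → 1 YY, 2 Yy, 1 yy → 3 Y_ : 1 yy (out of 4)
Genotype classes (out of 4 × 4 = 16): W_Y_ = 3×3 = 9; W_yy = 3×1 = 3; wwY_ = 1×3 = 3; wwyy = 1×1 = 1
Apply the phenotype rules: W_Y_ (9) + W_yy (3) → white; wwY_ (3) → yellow; wwyy (1) → green
Phenotype counts (out of 16): 12 white, 3 yellow, 1 green
white: 12 out of 16 → fraction 3/4
Expected count = 3/4 × 848 = 636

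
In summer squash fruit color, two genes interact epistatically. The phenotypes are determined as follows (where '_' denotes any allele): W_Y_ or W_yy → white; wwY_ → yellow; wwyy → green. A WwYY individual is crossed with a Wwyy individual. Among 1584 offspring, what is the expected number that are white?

Cross: WwYY × Wwyy — consider each gene separately:
W gene: Ww × Ww → 1 WW, 2 Ww, 1 ww → 3 W_ : 1 ww (out of 4)
Y gene: YY × yy → 4 Yy → 4 Y_ (out of 4)
Genotype classes (out of 4 × 4 = 16): W_Y_ = 3×4 = 12; wwY_ = 1×4 = 4
Apply the phenotype rules: W_Y_ (12) → white; wwY_ (4) → yellow
Phenotype counts (out of 16): 12 white, 4 yellow
white: 12 out of 16 → fraction 3/4
Expected count = 3/4 × 1584 = 1188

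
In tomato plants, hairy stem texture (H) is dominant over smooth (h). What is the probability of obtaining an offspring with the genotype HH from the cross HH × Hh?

Punnett square for HH × Hh:
Offspring genotypes: 2 HH, 2 Hh
Total offspring: 4
Count with target: 2
Probability: 2/4 = 1/2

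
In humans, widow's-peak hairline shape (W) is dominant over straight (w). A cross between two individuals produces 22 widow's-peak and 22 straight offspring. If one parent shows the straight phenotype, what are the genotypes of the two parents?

Observed offspring: 22 widow's-peak, 22 straight
The observed ratio simplifies to 1:1. One parent shows straight, so its genotype must be ww. A 1:1 offspring split requires the other parent to be heterozygous (Ww).
Parent genotypes: ww × Ww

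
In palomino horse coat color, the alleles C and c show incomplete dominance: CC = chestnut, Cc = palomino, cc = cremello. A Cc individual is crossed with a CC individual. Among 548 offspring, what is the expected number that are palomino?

Punnett square for Cc × CC:
Offspring genotypes: 2 CC, 2 Cc
Phenotype counts: 2 chestnut, 2 palomino
palomino: 2 out of 4 → fraction 1/2
Expected count = 1/2 × 548 = 274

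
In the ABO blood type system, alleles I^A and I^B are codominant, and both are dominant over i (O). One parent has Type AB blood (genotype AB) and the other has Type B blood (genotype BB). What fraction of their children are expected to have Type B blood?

Cross: AB × BB
Possible offspring genotypes: 2 AB, 2 BB
Blood type counts: 2 Type AB, 2 Type B
Probability of Type B: 2/4 = 1/2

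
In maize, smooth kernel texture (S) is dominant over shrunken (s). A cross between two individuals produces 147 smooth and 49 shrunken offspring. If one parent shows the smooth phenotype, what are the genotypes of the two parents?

Observed offspring: 147 smooth, 49 shrunken
The observed ratio simplifies to 3:1. Shrunken (ss) offspring appear, so each parent must contribute one s allele. The parent stated to show smooth carries S, so it is Ss. The other parent is then either Ss or ss: Ss × ss would give a 1:1 split, whereas Ss × Ss gives 3:1 — matching the data. So both parents are heterozygous (Ss × Ss).
Parent genotypes: Ss × Ss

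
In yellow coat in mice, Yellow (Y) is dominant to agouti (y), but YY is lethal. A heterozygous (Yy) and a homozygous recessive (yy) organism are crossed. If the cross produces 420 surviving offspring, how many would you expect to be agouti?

Cross: Yy × yy
Punnett square offspring (before lethality): 2 Yy, 2 yy
No YY offspring are produced in this cross.
agouti: 2 out of 4 → fraction 1/2
Expected count = 1/2 × 420 = 210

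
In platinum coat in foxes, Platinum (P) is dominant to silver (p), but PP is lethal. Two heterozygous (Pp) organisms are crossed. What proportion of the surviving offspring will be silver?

Cross: Pp × Pp
Punnett square offspring (before lethality): 1 PP, 2 Pp, 1 pp
The PP genotype is lethal (embryos die); surviving offspring: 2 Pp, 1 pp
silver: 1 out of 3
Probability: 1/3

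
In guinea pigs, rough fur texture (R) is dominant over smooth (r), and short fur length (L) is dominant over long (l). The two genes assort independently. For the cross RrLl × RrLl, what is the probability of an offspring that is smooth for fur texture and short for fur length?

Dihybrid cross RrLl × RrLl — consider each gene separately:
fur texture: Rr × Rr → 1 RR, 2 Rr, 1 rr → 3 R_ : 1 rr (out of 4)
fur length: Ll × Ll → 1 LL, 2 Ll, 1 ll → 3 L_ : 1 ll (out of 4)
Looking for: smooth (rr) and short (L_)
P(smooth) = 1/4, P(short) = 3/4
P(both) = 1/4 × 3/4 = 3/16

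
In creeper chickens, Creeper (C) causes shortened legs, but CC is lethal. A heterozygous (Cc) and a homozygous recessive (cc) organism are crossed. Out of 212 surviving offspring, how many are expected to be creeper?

Cross: Cc × cc
Punnett square offspring (before lethality): 2 Cc, 2 cc
No CC offspring are produced in this cross.
creeper: 2 out of 4 → fraction 1/2
Expected count = 1/2 × 212 = 106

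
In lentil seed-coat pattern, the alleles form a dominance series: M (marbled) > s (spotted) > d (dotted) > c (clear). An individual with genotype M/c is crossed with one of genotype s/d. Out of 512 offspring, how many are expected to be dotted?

Cross: M/c × s/d
Allele dominance: M > s > d > c
Offspring genotypes: 1 M/s, 1 M/d, 1 s/c, 1 d/c
Phenotype counts: 2 marbled, 1 spotted, 1 dotted
dotted: 1 out of 4 → fraction 1/4
Expected count = 1/4 × 512 = 128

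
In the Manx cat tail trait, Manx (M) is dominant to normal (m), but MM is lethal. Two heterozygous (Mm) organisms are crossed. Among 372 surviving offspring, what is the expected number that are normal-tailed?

Cross: Mm × Mm
Punnett square offspring (before lethality): 1 MM, 2 Mm, 1 mm
The MM genotype is lethal (embryos die); surviving offspring: 2 Mm, 1 mm
normal-tailed: 1 out of 3 → fraction 1/3
Expected count = 1/3 × 372 = 124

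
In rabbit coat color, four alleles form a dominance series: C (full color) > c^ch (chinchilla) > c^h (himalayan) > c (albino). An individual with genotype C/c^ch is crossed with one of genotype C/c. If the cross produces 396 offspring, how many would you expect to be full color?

Cross: C/c^ch × C/c
Allele dominance: C > c^ch > c^h > c
Offspring genotypes: 1 C/C, 1 C/c, 1 C/c^ch, 1 c^ch/c
Phenotype counts: 3 full color, 1 chinchilla
full color: 3 out of 4 → fraction 3/4
Expected count = 3/4 × 396 = 297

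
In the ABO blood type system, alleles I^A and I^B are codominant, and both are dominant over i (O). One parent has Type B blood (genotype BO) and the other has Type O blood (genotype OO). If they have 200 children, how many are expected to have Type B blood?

Cross: BO × OO
Possible offspring genotypes: 2 BO, 2 OO
Blood type counts: 2 Type B, 2 Type O
Probability of Type B: 2/4 = 1/2
Expected count = 1/2 × 200 = 100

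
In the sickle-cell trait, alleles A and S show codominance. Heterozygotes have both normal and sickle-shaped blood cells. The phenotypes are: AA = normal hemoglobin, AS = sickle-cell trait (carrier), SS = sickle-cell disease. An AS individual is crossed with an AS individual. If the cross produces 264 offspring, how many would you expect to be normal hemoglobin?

Punnett square for AS × AS:
Offspring genotypes: 1 AA, 2 AS, 1 SS
Phenotype counts: 1 normal hemoglobin, 2 sickle-cell trait (carrier), 1 sickle-cell disease
normal hemoglobin: 1 out of 4 → fraction 1/4
Expected count = 1/4 × 264 = 66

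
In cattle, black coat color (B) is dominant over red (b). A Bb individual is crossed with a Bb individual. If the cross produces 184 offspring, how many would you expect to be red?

Punnett square for Bb × Bb:
Offspring genotypes: 1 BB, 2 Bb, 1 bb
black: 3, red: 1
red: 1 out of 4 → fraction 1/4
Expected count = 1/4 × 184 = 46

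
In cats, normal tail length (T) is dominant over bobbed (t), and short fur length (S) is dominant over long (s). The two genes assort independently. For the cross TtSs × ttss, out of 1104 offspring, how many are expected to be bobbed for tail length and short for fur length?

Dihybrid cross TtSs × ttss — consider each gene separately:
tail length: Tt × tt → 2 Tt, 2 tt → 2 T_ : 2 tt (out of 4)
fur length: Ss × ss → 2 Ss, 2 ss → 2 S_ : 2 ss (out of 4)
Looking for: bobbed (tt) and short (S_)
P(bobbed) = 2/4, P(short) = 2/4
P(both) = 2/4 × 2/4 = 4/16 = 1/4
Expected count = 1/4 × 1104 = 276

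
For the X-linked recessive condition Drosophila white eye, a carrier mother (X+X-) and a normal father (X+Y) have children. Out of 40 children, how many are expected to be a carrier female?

Cross: X+X- × X+Y
Offspring: 1 X+X+, 1 X+Y, 1 X+X-, 1 X-Y
Probability of a carrier female: 1/4
Expected count = 1/4 × 40 = 10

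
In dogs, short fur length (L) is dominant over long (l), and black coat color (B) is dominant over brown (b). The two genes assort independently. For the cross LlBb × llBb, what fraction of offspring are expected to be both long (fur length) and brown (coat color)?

Dihybrid cross LlBb × llBb — consider each gene separately:
fur length: Ll × ll → 2 Ll, 2 ll → 2 L_ : 2 ll (out of 4)
coat color: Bb × Bb → 1 BB, 2 Bb, 1 bb → 3 B_ : 1 bb (out of 4)
Looking for: long (ll) and brown (bb)
P(long) = 2/4, P(brown) = 1/4
P(both) = 2/4 × 1/4 = 2/16 = 1/8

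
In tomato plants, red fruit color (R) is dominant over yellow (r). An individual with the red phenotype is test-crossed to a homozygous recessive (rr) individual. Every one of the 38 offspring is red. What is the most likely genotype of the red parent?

Test cross: ? × rr
All offspring are red.
If the unknown parent were heterozygous (Rr), about half of 38 offspring would be yellow; none are. The unknown parent is most likely homozygous dominant (RR).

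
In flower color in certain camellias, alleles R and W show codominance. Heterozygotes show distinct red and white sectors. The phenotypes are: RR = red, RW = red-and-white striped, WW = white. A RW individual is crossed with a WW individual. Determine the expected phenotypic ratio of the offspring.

Punnett square for RW × WW:
Offspring genotypes: 2 RW, 2 WW
Phenotype counts: 2 red-and-white striped, 2 white
Ratio: 1 red-and-white striped : 1 white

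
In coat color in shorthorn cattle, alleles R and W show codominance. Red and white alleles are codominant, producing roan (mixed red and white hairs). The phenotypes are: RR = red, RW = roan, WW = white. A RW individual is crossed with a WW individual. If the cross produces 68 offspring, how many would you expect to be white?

Punnett square for RW × WW:
Offspring genotypes: 2 RW, 2 WW
Phenotype counts: 2 roan, 2 white
white: 2 out of 4 → fraction 1/2
Expected count = 1/2 × 68 = 34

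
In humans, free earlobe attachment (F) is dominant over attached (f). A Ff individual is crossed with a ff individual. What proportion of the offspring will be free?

Punnett square for Ff × ff:
Offspring genotypes: 2 Ff, 2 ff
free: 2, attached: 2
free: 2 out of 4
Probability: 2/4 = 1/2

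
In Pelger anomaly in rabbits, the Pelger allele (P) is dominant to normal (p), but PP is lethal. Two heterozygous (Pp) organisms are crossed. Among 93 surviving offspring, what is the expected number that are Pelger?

Cross: Pp × Pp
Punnett square offspring (before lethality): 1 PP, 2 Pp, 1 pp
The PP genotype is lethal (embryos die); surviving offspring: 2 Pp, 1 pp
Pelger: 2 out of 3 → fraction 2/3
Expected count = 2/3 × 93 = 62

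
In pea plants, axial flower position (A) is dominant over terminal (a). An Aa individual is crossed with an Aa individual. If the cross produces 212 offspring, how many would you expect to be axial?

Punnett square for Aa × Aa:
Offspring genotypes: 1 AA, 2 Aa, 1 aa
axial: 3, terminal: 1
axial: 3 out of 4 → fraction 3/4
Expected count = 3/4 × 212 = 159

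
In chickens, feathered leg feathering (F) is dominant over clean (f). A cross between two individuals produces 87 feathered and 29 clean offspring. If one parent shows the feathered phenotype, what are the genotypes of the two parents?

Observed offspring: 87 feathered, 29 clean
The observed ratio simplifies to 3:1. Clean (ff) offspring appear, so each parent must contribute one f allele. The parent stated to show feathered carries F, so it is Ff. The other parent is then either Ff or ff: Ff × ff would give a 1:1 split, whereas Ff × Ff gives 3:1 — matching the data. So both parents are heterozygous (Ff × Ff).
Parent genotypes: Ff × Ff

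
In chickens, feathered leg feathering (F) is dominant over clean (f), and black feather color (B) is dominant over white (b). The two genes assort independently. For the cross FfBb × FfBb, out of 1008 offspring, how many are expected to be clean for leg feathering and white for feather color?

Dihybrid cross FfBb × FfBb — consider each gene separately:
leg feathering: Ff × Ff → 1 FF, 2 Ff, 1 ff → 3 F_ : 1 ff (out of 4)
feather color: Bb × Bb → 1 BB, 2 Bb, 1 bb → 3 B_ : 1 bb (out of 4)
Looking for: clean (ff) and white (bb)
P(clean) = 1/4, P(white) = 1/4
P(both) = 1/4 × 1/4 = 1/16
Expected count = 1/16 × 1008 = 63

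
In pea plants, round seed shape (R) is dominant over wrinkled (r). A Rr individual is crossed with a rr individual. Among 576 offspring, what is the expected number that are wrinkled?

Punnett square for Rr × rr:
Offspring genotypes: 2 Rr, 2 rr
round: 2, wrinkled: 2
wrinkled: 2 out of 4 → fraction 1/2
Expected count = 1/2 × 576 = 288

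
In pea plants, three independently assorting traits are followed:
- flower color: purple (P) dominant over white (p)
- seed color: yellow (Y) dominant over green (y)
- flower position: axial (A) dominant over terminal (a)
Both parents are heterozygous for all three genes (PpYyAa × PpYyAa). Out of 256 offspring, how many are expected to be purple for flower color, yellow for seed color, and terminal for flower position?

Trihybrid cross: PpYyAa × PpYyAa
Each trait segregates independently with a 3:1 phenotypic ratio, so each gene contributes 3/4 (dominant) or 1/4 (recessive).
Target: purple (flower color), yellow (seed color), terminal (flower position)
Probability = product of independent per-trait probabilities
= 3/4 × 3/4 × 1/4 = 9/64
Expected count = 9/64 × 256 = 36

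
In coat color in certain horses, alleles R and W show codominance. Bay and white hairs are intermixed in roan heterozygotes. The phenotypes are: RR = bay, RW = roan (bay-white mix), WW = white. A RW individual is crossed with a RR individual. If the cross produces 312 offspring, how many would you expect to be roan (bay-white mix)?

Punnett square for RW × RR:
Offspring genotypes: 2 RR, 2 RW
Phenotype counts: 2 bay, 2 roan (bay-white mix)
roan (bay-white mix): 2 out of 4 → fraction 1/2
Expected count = 1/2 × 312 = 156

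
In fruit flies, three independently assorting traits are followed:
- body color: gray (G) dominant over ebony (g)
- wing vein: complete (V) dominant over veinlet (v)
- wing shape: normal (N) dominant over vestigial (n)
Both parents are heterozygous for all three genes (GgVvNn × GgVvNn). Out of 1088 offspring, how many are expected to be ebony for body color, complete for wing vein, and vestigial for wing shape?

Trihybrid cross: GgVvNn × GgVvNn
Each trait segregates independently with a 3:1 phenotypic ratio, so each gene contributes 3/4 (dominant) or 1/4 (recessive).
Target: ebony (body color), complete (wing vein), vestigial (wing shape)
Probability = product of independent per-trait probabilities
= 1/4 × 3/4 × 1/4 = 3/64
Expected count = 3/64 × 1088 = 51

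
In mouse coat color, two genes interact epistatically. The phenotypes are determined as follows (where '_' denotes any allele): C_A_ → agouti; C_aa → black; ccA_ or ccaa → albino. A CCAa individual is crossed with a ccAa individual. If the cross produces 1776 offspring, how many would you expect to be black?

Cross: CCAa × ccAa — consider each gene separately:
C gene: CC × cc → 4 Cc → 4 C_ (out of 4)
A gene: Aa × Aa → 1 AA, 2 Aa, 1 aa → 3 A_ : 1 aa (out of 4)
Genotype classes (out of 4 × 4 = 16): C_A_ = 4×3 = 12; C_aa = 4×1 = 4
Apply the phenotype rules: C_A_ (12) → agouti; C_aa (4) → black
Phenotype counts (out of 16): 12 agouti, 4 black
black: 4 out of 16 → fraction 1/4
Expected count = 1/4 × 1776 = 444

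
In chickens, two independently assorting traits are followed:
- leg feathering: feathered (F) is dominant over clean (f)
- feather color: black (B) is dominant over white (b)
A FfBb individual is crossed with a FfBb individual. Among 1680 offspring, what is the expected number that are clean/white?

Dihybrid cross FfBb × FfBb — consider each gene separately:
leg feathering: Ff × Ff → 1 FF, 2 Ff, 1 ff → 3 F_ : 1 ff (out of 4)
feather color: Bb × Bb → 1 BB, 2 Bb, 1 bb → 3 B_ : 1 bb (out of 4)
Combine (counts out of 4 × 4 = 16): feathered/black (F_B_) = 3×3 = 9; feathered/white (F_bb) = 3×1 = 3; clean/black (ffB_) = 1×3 = 3; clean/white (ffbb) = 1×1 = 1
Phenotype counts (out of 16): 9 feathered/black, 3 feathered/white, 3 clean/black, 1 clean/white
clean/white: 1 out of 16 → fraction 1/16
Expected count = 1/16 × 1680 = 105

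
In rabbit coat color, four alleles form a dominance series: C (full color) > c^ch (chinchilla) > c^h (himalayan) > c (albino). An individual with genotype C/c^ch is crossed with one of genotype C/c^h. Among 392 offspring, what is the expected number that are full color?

Cross: C/c^ch × C/c^h
Allele dominance: C > c^ch > c^h > c
Offspring genotypes: 1 C/C, 1 C/c^h, 1 C/c^ch, 1 c^ch/c^h
Phenotype counts: 3 full color, 1 chinchilla
full color: 3 out of 4 → fraction 3/4
Expected count = 3/4 × 392 = 294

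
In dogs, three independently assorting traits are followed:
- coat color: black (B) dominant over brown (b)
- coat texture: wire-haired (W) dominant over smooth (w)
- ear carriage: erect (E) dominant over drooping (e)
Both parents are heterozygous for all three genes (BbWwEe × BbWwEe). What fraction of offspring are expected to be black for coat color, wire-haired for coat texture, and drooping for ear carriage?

Trihybrid cross: BbWwEe × BbWwEe
Each trait segregates independently with a 3:1 phenotypic ratio, so each gene contributes 3/4 (dominant) or 1/4 (recessive).
Target: black (coat color), wire-haired (coat texture), drooping (ear carriage)
Probability = product of independent per-trait probabilities
= 3/4 × 3/4 × 1/4 = 9/64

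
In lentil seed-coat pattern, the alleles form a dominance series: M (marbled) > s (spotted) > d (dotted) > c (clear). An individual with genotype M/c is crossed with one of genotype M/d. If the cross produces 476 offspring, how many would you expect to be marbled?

Cross: M/c × M/d
Allele dominance: M > s > d > c
Offspring genotypes: 1 M/M, 1 M/d, 1 M/c, 1 d/c
Phenotype counts: 3 marbled, 1 dotted
marbled: 3 out of 4 → fraction 3/4
Expected count = 3/4 × 476 = 357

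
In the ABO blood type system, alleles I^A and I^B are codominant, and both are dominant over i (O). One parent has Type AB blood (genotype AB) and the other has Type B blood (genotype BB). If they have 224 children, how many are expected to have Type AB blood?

Cross: AB × BB
Possible offspring genotypes: 2 AB, 2 BB
Blood type counts: 2 Type AB, 2 Type B
Probability of Type AB: 2/4 = 1/2
Expected count = 1/2 × 224 = 112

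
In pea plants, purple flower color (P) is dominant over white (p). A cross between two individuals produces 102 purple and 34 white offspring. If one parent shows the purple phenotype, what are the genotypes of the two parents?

Observed offspring: 102 purple, 34 white
The observed ratio simplifies to 3:1. White (pp) offspring appear, so each parent must contribute one p allele. The parent stated to show purple carries P, so it is Pp. The other parent is then either Pp or pp: Pp × pp would give a 1:1 split, whereas Pp × Pp gives 3:1 — matching the data. So both parents are heterozygous (Pp × Pp).
Parent genotypes: Pp × Pp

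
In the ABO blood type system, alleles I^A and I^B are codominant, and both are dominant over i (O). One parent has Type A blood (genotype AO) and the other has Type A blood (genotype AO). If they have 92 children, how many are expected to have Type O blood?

Cross: AO × AO
Possible offspring genotypes: 1 AA, 2 AO, 1 OO
Blood type counts: 3 Type A, 1 Type O
Probability of Type O: 1/4
Expected count = 1/4 × 92 = 23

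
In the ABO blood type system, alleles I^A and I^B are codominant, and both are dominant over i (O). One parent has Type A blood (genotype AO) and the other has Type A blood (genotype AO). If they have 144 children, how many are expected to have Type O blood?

Cross: AO × AO
Possible offspring genotypes: 1 AA, 2 AO, 1 OO
Blood type counts: 3 Type A, 1 Type O
Probability of Type O: 1/4
Expected count = 1/4 × 144 = 36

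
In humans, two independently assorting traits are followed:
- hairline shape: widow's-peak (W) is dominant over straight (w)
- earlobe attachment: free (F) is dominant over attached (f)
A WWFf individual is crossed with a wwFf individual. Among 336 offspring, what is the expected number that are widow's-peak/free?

Dihybrid cross WWFf × wwFf — consider each gene separately:
hairline shape: WW × ww → 4 Ww → 4 W_ (out of 4)
earlobe attachment: Ff × Ff → 1 FF, 2 Ff, 1 ff → 3 F_ : 1 ff (out of 4)
Combine (counts out of 4 × 4 = 16): widow's-peak/free (W_F_) = 4×3 = 12; widow's-peak/attached (W_ff) = 4×1 = 4
Phenotype counts (out of 16): 12 widow's-peak/free, 4 widow's-peak/attached
widow's-peak/free: 12 out of 16 → fraction 3/4
Expected count = 3/4 × 336 = 252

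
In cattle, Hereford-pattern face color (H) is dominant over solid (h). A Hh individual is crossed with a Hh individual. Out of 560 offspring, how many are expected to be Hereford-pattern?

Punnett square for Hh × Hh:
Offspring genotypes: 1 HH, 2 Hh, 1 hh
Hereford-pattern: 3, solid: 1
Hereford-pattern: 3 out of 4 → fraction 3/4
Expected count = 3/4 × 560 = 420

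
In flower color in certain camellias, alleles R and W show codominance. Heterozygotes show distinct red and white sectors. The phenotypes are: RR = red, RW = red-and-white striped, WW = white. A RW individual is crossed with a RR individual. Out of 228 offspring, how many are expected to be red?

Punnett square for RW × RR:
Offspring genotypes: 2 RR, 2 RW
Phenotype counts: 2 red, 2 red-and-white striped
red: 2 out of 4 → fraction 1/2
Expected count = 1/2 × 228 = 114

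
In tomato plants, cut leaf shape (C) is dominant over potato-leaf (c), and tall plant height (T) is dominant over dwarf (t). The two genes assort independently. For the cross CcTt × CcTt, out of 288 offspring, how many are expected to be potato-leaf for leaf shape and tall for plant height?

Dihybrid cross CcTt × CcTt — consider each gene separately:
leaf shape: Cc × Cc → 1 CC, 2 Cc, 1 cc → 3 C_ : 1 cc (out of 4)
plant height: Tt × Tt → 1 TT, 2 Tt, 1 tt → 3 T_ : 1 tt (out of 4)
Looking for: potato-leaf (cc) and tall (T_)
P(potato-leaf) = 1/4, P(tall) = 3/4
P(both) = 1/4 × 3/4 = 3/16
Expected count = 3/16 × 288 = 54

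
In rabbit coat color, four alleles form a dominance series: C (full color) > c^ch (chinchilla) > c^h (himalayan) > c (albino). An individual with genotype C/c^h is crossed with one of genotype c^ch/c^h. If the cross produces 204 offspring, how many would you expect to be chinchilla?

Cross: C/c^h × c^ch/c^h
Allele dominance: C > c^ch > c^h > c
Offspring genotypes: 1 C/c^ch, 1 C/c^h, 1 c^ch/c^h, 1 c^h/c^h
Phenotype counts: 2 full color, 1 chinchilla, 1 himalayan
chinchilla: 1 out of 4 → fraction 1/4
Expected count = 1/4 × 204 = 51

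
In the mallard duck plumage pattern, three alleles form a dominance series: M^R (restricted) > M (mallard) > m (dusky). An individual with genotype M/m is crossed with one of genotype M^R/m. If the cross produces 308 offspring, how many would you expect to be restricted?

Cross: M/m × M^R/m
Allele dominance: M^R > M > m
Offspring genotypes: 1 M^R/M, 1 M/m, 1 M^R/m, 1 m/m
Phenotype counts: 2 restricted, 1 mallard, 1 dusky
restricted: 2 out of 4 → fraction 1/2
Expected count = 1/2 × 308 = 154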